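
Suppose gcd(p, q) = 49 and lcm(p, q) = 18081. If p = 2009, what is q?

441

p·q = gcd·lcm = 49·18081 = 885969, so q = 885969/2009 = 441.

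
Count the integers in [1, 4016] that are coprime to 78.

1236

78 = 2·3·13. Inclusion–exclusion on these primes:
4016 − ⌊4016/2⌋ − ⌊4016/3⌋ − ⌊4016/13⌋ + ⌊4016/6⌋ + ⌊4016/26⌋ + ⌊4016/39⌋ − ⌊4016/78⌋ = 1236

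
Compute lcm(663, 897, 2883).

663 = 3 · 13 · 17; 897 = 3 · 13 · 23; 2883 = 3 · 31²
lcm takes max exponent of each prime: 3 · 13 · 17 · 23 · 31² = 14654289

14654289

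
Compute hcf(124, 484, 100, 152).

4

124 = 2² · 31; 484 = 2² · 11²; 100 = 2² · 5²; 152 = 2³ · 19
gcd takes min exponent of each prime: 2² = 4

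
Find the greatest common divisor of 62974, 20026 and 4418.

2

gcd(62974, 20026): 62974 = 3·20026 + 2896; 20026 = 6·2896 + 2650; 2896 = 1·2650 + 246; 2650 = 10·246 + 190; 246 = 1·190 + 56; 190 = 3·56 + 22; 56 = 2·22 + 12; 22 = 1·12 + 10; 12 = 1·10 + 2; 10 = 5·2 + 0 → 2
gcd(2, 4418): 4418 = 2209·2 + 0 → 2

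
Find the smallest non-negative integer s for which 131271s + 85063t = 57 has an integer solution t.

1180

gcd(131271, 85063) = 19 (Euclid: 131271 = 1·85063 + 46208; 85063 = 1·46208 + 38855; 46208 = 1·38855 + 7353; 38855 = 5·7353 + 2090; 7353 = 3·2090 + 1083; 2090 = 1·1083 + 1007; 1083 = 1·1007 + 76; 1007 = 13·76 + 19; 76 = 4·19 + 0), and 19 | 57.
Extended Euclid: 131271·(-1099) + 85063·(1696) = 19. Scale by 3: s₀ = -3297.
General solution s = s₀ + 4477k; reducing mod 4477 gives s = 1180 (and t = -1821).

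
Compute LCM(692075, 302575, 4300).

75826505300

lcm(692075, 302575) = 692075·302575/gcd = 209404593125/475 = 440851775
lcm(440851775, 4300) = 440851775·4300/gcd = 1895662632500/25 = 75826505300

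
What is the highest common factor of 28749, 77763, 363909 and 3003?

gcd(28749, 77763): 77763 = 2·28749 + 20265; 28749 = 1·20265 + 8484; 20265 = 2·8484 + 3297; 8484 = 2·3297 + 1890; 3297 = 1·1890 + 1407; 1890 = 1·1407 + 483; 1407 = 2·483 + 441; 483 = 1·441 + 42; 441 = 10·42 + 21; 42 = 2·21 + 0 → 21
gcd(21, 363909): 363909 = 17329·21 + 0 → 21
gcd(21, 3003): 3003 = 143·21 + 0 → 21

21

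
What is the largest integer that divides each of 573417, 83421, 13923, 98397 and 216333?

573417 = 3² · 13³ · 29; 83421 = 3² · 13 · 23 · 31; 13923 = 3² · 7 · 13 · 17; 98397 = 3² · 13 · 29²; 216333 = 3² · 13 · 43²
gcd takes min exponent of each prime: 3² · 13 = 117

117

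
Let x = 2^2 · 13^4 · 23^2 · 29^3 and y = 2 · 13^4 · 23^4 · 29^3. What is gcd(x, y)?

min exponent per shared prime: 2 · 13^4 · 23^2 · 29^3 = 736975534282

736975534282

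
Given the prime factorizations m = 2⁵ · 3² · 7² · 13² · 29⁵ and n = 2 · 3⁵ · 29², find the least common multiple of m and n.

max exponent per prime: 2⁵ · 3⁵ · 7² · 13² · 29⁵ = 1320775566181344

1320775566181344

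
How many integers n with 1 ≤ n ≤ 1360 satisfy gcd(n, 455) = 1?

860

Prime factors of 455: 5, 7, 13. Count integers ≤ 1360 divisible by none of them.
By inclusion–exclusion: 1360 − ⌊1360/5⌋ − ⌊1360/7⌋ − ⌊1360/13⌋ + ⌊1360/35⌋ + ⌊1360/65⌋ + ⌊1360/91⌋ − ⌊1360/455⌋ = 860.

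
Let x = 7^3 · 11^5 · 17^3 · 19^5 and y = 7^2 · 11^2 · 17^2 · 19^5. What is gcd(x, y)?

4242748590619

min exponent per shared prime: 7^2 · 11^2 · 17^2 · 19^5 = 4242748590619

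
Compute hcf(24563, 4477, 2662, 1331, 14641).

121

gcd(24563, 4477): 24563 = 5·4477 + 2178; 4477 = 2·2178 + 121; 2178 = 18·121 + 0 → 121
gcd(121, 2662): 2662 = 22·121 + 0 → 121
gcd(121, 1331): 1331 = 11·121 + 0 → 121
gcd(121, 14641): 14641 = 121·121 + 0 → 121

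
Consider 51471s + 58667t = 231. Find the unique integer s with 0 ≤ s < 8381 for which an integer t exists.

1443

Reduce mod 58667: 51471s ≡ 231 (mod 58667). With g = gcd(51471, 58667) = 7 dividing 231, divide through: 7353s ≡ 33 (mod 8381).
Since gcd(7353, 8381) = 1, s ≡ 33·(7353)⁻¹ ≡ 1443 (mod 8381). Smallest non-negative: 1443.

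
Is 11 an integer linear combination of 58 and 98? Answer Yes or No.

No

By Bézout, 58x − 98y = 11 has integer solutions iff gcd(58, 98) | 11.
Euclid: 98 = 1·58 + 40; 58 = 1·40 + 18; 40 = 2·18 + 4; 18 = 4·4 + 2; 4 = 2·2 + 0. gcd = 2; 11 mod 2 = 1. No.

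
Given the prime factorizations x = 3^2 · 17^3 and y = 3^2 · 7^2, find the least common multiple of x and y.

2166633

max exponent per prime: 3^2 · 7^2 · 17^3 = 2166633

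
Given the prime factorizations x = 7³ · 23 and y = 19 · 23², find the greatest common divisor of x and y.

min exponent per shared prime: 23 = 23

23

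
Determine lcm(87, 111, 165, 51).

3009765

87 = 3 · 29; 111 = 3 · 37; 165 = 3 · 5 · 11; 51 = 3 · 17
lcm takes max exponent of each prime: 3 · 5 · 11 · 17 · 29 · 37 = 3009765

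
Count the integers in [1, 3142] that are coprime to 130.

1160

Prime factors of 130: 2, 5, 13. Count integers ≤ 3142 divisible by none of them.
By inclusion–exclusion: 3142 − ⌊3142/2⌋ − ⌊3142/5⌋ − ⌊3142/13⌋ + ⌊3142/10⌋ + ⌊3142/26⌋ + ⌊3142/65⌋ − ⌊3142/130⌋ = 1160.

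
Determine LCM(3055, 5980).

gcd first: 5980 = 1·3055 + 2925; 3055 = 1·2925 + 130; 2925 = 22·130 + 65; 130 = 2·65 + 0 → gcd = 65
lcm = 3055·5980/gcd = 18268900/65 = 281060

281060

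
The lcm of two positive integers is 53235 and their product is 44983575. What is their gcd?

gcd·lcm = product, so gcd = 44983575/53235 = 845.

845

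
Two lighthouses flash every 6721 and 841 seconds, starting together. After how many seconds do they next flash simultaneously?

gcd first: 6721 = 7·841 + 834; 841 = 1·834 + 7; 834 = 119·7 + 1; 7 = 7·1 + 0 → gcd = 1
lcm = 6721·841/gcd = 5652361/1 = 5652361

5652361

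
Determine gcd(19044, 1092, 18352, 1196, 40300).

19044 = 2² · 3² · 23²; 1092 = 2² · 3 · 7 · 13; 18352 = 2⁴ · 31 · 37; 1196 = 2² · 13 · 23; 40300 = 2² · 5² · 13 · 31
gcd takes min exponent of each prime: 2² = 4

4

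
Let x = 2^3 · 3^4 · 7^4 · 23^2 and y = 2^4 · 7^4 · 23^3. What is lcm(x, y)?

max exponent per prime: 2^4 · 3^4 · 7^4 · 23^3 = 37860005232

37860005232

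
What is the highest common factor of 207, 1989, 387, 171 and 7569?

9

gcd(207, 1989): 1989 = 9·207 + 126; 207 = 1·126 + 81; 126 = 1·81 + 45; 81 = 1·45 + 36; 45 = 1·36 + 9; 36 = 4·9 + 0 → 9
gcd(9, 387): 387 = 43·9 + 0 → 9
gcd(9, 171): 171 = 19·9 + 0 → 9
gcd(9, 7569): 7569 = 841·9 + 0 → 9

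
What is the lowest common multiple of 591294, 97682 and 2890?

591294 = 2 · 3 · 11 · 17² · 31; 97682 = 2 · 13² · 17²; 2890 = 2 · 5 · 17²
lcm takes max exponent of each prime: 2 · 3 · 5 · 11 · 13² · 17² · 31 = 499643430

499643430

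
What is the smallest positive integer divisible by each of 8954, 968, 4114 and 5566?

8954 = 2 · 11² · 37; 968 = 2³ · 11²; 4114 = 2 · 11² · 17; 5566 = 2 · 11² · 23
lcm takes max exponent of each prime: 2³ · 11² · 17 · 23 · 37 = 14004056

14004056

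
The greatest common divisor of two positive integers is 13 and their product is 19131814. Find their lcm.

For any two positive integers, gcd × lcm equals their product. Hence lcm = 19131814 / 13 = 1471678.

1471678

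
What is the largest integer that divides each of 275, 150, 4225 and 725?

25

gcd(275, 150): 275 = 1·150 + 125; 150 = 1·125 + 25; 125 = 5·25 + 0 → 25
gcd(25, 4225): 4225 = 169·25 + 0 → 25
gcd(25, 725): 725 = 29·25 + 0 → 25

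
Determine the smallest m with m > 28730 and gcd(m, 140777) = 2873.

Multiples of 2873 above 28730: 2873·11, 2873·12, … . Need the cofactor coprime to 140777/2873 = 49.
Checking s = 11, 12, … the first with gcd(s, 49) = 1 is s = 11, giving 31603.

31603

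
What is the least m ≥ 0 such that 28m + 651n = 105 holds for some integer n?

27

Reduce mod 651: 28m ≡ 105 (mod 651). With g = gcd(28, 651) = 7 dividing 105, divide through: 4m ≡ 15 (mod 93).
Since gcd(4, 93) = 1, m ≡ 15·(4)⁻¹ ≡ 27 (mod 93). Smallest non-negative: 27.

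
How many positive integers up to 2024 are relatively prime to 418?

872

Prime factors of 418: 2, 11, 19. Count integers ≤ 2024 divisible by none of them.
By inclusion–exclusion: 2024 − ⌊2024/2⌋ − ⌊2024/11⌋ − ⌊2024/19⌋ + ⌊2024/22⌋ + ⌊2024/38⌋ + ⌊2024/209⌋ − ⌊2024/418⌋ = 872.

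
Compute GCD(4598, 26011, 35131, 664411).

19

gcd(4598, 26011): 26011 = 5·4598 + 3021; 4598 = 1·3021 + 1577; 3021 = 1·1577 + 1444; 1577 = 1·1444 + 133; 1444 = 10·133 + 114; 133 = 1·114 + 19; 114 = 6·19 + 0 → 19
gcd(19, 35131): 35131 = 1849·19 + 0 → 19
gcd(19, 664411): 664411 = 34969·19 + 0 → 19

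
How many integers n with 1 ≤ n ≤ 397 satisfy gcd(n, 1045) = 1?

274

Prime factors of 1045: 5, 11, 19. Count integers ≤ 397 divisible by none of them.
By inclusion–exclusion: 397 − ⌊397/5⌋ − ⌊397/11⌋ − ⌊397/19⌋ + ⌊397/55⌋ + ⌊397/95⌋ + ⌊397/209⌋ − ⌊397/1045⌋ = 274.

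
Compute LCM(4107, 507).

gcd first: 4107 = 8·507 + 51; 507 = 9·51 + 48; 51 = 1·48 + 3; 48 = 16·3 + 0 → gcd = 3
lcm = 4107·507/gcd = 2082249/3 = 694083

694083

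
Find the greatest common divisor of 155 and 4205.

5

Euclid: 4205 = 27·155 + 20; 155 = 7·20 + 15; 20 = 1·15 + 5; 15 = 3·5 + 0. Last nonzero remainder: 5.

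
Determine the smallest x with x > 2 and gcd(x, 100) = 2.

6

100 = 2·50. Any x with gcd(x, 100) = 2 is a multiple of 2, say 2s, with s coprime to 50.
Need s > 2/2, so s ≥ 2. First s ≥ 2 with gcd(s, 50) = 1 is s = 3. Thus x = 2·3 = 6.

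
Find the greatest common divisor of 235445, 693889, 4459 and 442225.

235445 = 5 · 7² · 31²; 693889 = 7⁴ · 17²; 4459 = 7³ · 13; 442225 = 5² · 7² · 19²
gcd takes min exponent of each prime: 7² = 49

49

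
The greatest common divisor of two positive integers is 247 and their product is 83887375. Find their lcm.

Since gcd(u,v)·lcm(u,v) = uv, lcm = 83887375/247 = 339625.

339625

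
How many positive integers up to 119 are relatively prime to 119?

119 = 7·17. Inclusion–exclusion on these primes:
119 − ⌊119/7⌋ − ⌊119/17⌋ + ⌊119/119⌋ = 96

96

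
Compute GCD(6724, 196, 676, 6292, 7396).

4

gcd(6724, 196): 6724 = 34·196 + 60; 196 = 3·60 + 16; 60 = 3·16 + 12; 16 = 1·12 + 4; 12 = 3·4 + 0 → 4
gcd(4, 676): 676 = 169·4 + 0 → 4
gcd(4, 6292): 6292 = 1573·4 + 0 → 4
gcd(4, 7396): 7396 = 1849·4 + 0 → 4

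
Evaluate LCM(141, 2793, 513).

1181439

141 = 3 · 47; 2793 = 3 · 7² · 19; 513 = 3³ · 19
lcm takes max exponent of each prime: 3³ · 7² · 19 · 47 = 1181439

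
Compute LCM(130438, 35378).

47088118

gcd first: 130438 = 3·35378 + 24304; 35378 = 1·24304 + 11074; 24304 = 2·11074 + 2156; 11074 = 5·2156 + 294; 2156 = 7·294 + 98; 294 = 3·98 + 0 → gcd = 98
lcm = 130438·35378/gcd = 4614635564/98 = 47088118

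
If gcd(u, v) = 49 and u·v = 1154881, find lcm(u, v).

gcd·lcm = product, so lcm = 1154881/49 = 23569.

23569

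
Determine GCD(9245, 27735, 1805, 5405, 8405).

5

9245 = 5 · 43²; 27735 = 3 · 5 · 43²; 1805 = 5 · 19²; 5405 = 5 · 23 · 47; 8405 = 5 · 41²
gcd takes min exponent of each prime: 5 = 5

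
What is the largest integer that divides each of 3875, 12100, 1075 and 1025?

25

3875 = 5³ · 31; 12100 = 2² · 5² · 11²; 1075 = 5² · 43; 1025 = 5² · 41
gcd takes min exponent of each prime: 5² = 25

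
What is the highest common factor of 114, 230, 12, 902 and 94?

gcd(114, 230): 230 = 2·114 + 2; 114 = 57·2 + 0 → 2
gcd(2, 12): 12 = 6·2 + 0 → 2
gcd(2, 902): 902 = 451·2 + 0 → 2
gcd(2, 94): 94 = 47·2 + 0 → 2

2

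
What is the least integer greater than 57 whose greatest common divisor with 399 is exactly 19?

Multiples of 19 above 57: 19·4, 19·5, … . Need the cofactor coprime to 399/19 = 21.
Checking s = 4, 5, … the first with gcd(s, 21) = 1 is s = 4, giving 76.

76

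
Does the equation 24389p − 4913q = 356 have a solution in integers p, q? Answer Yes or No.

Yes

gcd(24389, 4913): 24389 = 4·4913 + 4737; 4913 = 1·4737 + 176; 4737 = 26·176 + 161; 176 = 1·161 + 15; 161 = 10·15 + 11; 15 = 1·11 + 4; 11 = 2·4 + 3; 4 = 1·3 + 1; 3 = 3·1 + 0 → 1
1 divides 356, so a solution exists.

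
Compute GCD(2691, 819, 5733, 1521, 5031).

117

gcd(2691, 819): 2691 = 3·819 + 234; 819 = 3·234 + 117; 234 = 2·117 + 0 → 117
gcd(117, 5733): 5733 = 49·117 + 0 → 117
gcd(117, 1521): 1521 = 13·117 + 0 → 117
gcd(117, 5031): 5031 = 43·117 + 0 → 117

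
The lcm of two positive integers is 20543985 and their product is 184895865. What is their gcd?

9

gcd·lcm = product, so gcd = 184895865/20543985 = 9.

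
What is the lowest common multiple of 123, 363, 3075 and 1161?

123 = 3 · 41; 363 = 3 · 11²; 3075 = 3 · 5² · 41; 1161 = 3³ · 43
lcm takes max exponent of each prime: 3³ · 5² · 11² · 41 · 43 = 143993025

143993025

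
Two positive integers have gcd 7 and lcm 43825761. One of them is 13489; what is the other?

22743

Using pq = gcd(p,q)·lcm(p,q) = 7·43825761 = 306780327, we get q = 306780327/13489 = 22743.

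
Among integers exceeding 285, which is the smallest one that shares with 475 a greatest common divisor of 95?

475 = 95·5. Any x with gcd(x, 475) = 95 is a multiple of 95, say 95s, with s coprime to 5.
Need s > 285/95, so s ≥ 4. First s ≥ 4 with gcd(s, 5) = 1 is s = 4. Thus x = 95·4 = 380.

380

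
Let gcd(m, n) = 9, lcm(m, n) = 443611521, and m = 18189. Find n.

219501

Using mn = gcd(m,n)·lcm(m,n) = 9·443611521 = 3992503689, we get n = 3992503689/18189 = 219501.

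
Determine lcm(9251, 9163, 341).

238888573

9251 = 11 · 29²; 9163 = 7² · 11 · 17; 341 = 11 · 31
lcm takes max exponent of each prime: 7² · 11 · 17 · 29² · 31 = 238888573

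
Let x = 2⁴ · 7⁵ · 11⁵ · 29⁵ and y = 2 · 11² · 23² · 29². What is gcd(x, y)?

203522

min exponent per shared prime: 2 · 11² · 29² = 203522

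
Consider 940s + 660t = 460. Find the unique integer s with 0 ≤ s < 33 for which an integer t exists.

Reduce mod 660: 940s ≡ 460 (mod 660). With g = gcd(940, 660) = 20 dividing 460, divide through: 47s ≡ 23 (mod 33).
Since gcd(47, 33) = 1, s ≡ 23·(47)⁻¹ ≡ 4 (mod 33). Smallest non-negative: 4.

4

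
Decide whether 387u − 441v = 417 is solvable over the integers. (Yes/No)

No

gcd(387, 441): 441 = 1·387 + 54; 387 = 7·54 + 9; 54 = 6·9 + 0 → 9
9 does not divide 417, so a solution does not exist.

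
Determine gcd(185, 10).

185 = 5 · 37
10 = 2 · 5
Common: 5 = 5

5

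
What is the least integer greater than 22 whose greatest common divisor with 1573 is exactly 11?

Multiples of 11 above 22: 11·3, 11·4, … . Need the cofactor coprime to 1573/11 = 143.
Checking s = 3, 4, … the first with gcd(s, 143) = 1 is s = 3, giving 33.

33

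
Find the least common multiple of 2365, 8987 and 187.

763895

lcm(2365, 8987) = 2365·8987/gcd = 21254255/473 = 44935
lcm(44935, 187) = 44935·187/gcd = 8402845/11 = 763895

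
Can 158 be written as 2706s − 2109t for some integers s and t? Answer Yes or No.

No

gcd(2706, 2109): 2706 = 1·2109 + 597; 2109 = 3·597 + 318; 597 = 1·318 + 279; 318 = 1·279 + 39; 279 = 7·39 + 6; 39 = 6·6 + 3; 6 = 2·3 + 0 → 3
3 does not divide 158, so a solution does not exist.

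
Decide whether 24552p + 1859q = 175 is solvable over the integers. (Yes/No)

No

gcd(24552, 1859): 24552 = 13·1859 + 385; 1859 = 4·385 + 319; 385 = 1·319 + 66; 319 = 4·66 + 55; 66 = 1·55 + 11; 55 = 5·11 + 0 → 11
11 does not divide 175, so a solution does not exist.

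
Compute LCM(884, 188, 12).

124644

lcm(884, 188) = 884·188/gcd = 166192/4 = 41548
lcm(41548, 12) = 41548·12/gcd = 498576/4 = 124644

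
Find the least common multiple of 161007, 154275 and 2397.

2081015475

161007 = 3 · 7 · 11 · 17 · 41; 154275 = 3 · 5² · 11² · 17; 2397 = 3 · 17 · 47
lcm takes max exponent of each prime: 3 · 5² · 7 · 11² · 17 · 41 · 47 = 2081015475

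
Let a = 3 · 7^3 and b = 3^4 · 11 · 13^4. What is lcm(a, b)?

8728612893

max exponent per prime: 3^4 · 7^3 · 11 · 13^4 = 8728612893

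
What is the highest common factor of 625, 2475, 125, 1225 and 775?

25

625 = 5⁴; 2475 = 3² · 5² · 11; 125 = 5³; 1225 = 5² · 7²; 775 = 5² · 31
gcd takes min exponent of each prime: 5² = 25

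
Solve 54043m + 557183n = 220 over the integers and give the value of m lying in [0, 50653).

Reduce mod 557183: 54043m ≡ 220 (mod 557183). With g = gcd(54043, 557183) = 11 dividing 220, divide through: 4913m ≡ 20 (mod 50653).
Since gcd(4913, 50653) = 1, m ≡ 20·(4913)⁻¹ ≡ 40642 (mod 50653). Smallest non-negative: 40642.

40642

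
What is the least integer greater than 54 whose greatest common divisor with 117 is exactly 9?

Multiples of 9 above 54: 9·7, 9·8, … . Need the cofactor coprime to 117/9 = 13.
Checking s = 7, 8, … the first with gcd(s, 13) = 1 is s = 7, giving 63.

63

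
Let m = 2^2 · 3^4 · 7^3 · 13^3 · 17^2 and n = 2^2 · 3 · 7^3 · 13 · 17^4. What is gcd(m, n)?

min exponent per shared prime: 2^2 · 3 · 7^3 · 13 · 17^2 = 15463812

15463812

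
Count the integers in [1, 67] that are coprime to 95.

51

Prime factors of 95: 5, 19. Count integers ≤ 67 divisible by none of them.
By inclusion–exclusion: 67 − ⌊67/5⌋ − ⌊67/19⌋ + ⌊67/95⌋ = 51.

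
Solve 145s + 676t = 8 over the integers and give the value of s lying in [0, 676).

Euclid: 676 = 4·145 + 96; 145 = 1·96 + 49; 96 = 1·49 + 47; 49 = 1·47 + 2; 47 = 23·2 + 1; 2 = 2·1 + 0 → gcd = 1; 8 = 1·8.
Back-substitution yields 145·(-331) + 676·(71) = 1, so one solution is s = -331·8 = -2648, t = 71·8 = 568.
Solutions in s differ by 676/1 = 676; the one in [0, 676) is -2648 mod 676 = 56.

56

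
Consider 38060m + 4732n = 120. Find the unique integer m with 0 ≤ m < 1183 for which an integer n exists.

Reduce mod 4732: 38060m ≡ 120 (mod 4732). With g = gcd(38060, 4732) = 4 dividing 120, divide through: 9515m ≡ 30 (mod 1183).
Since gcd(9515, 1183) = 1, m ≡ 30·(9515)⁻¹ ≡ 1114 (mod 1183). Smallest non-negative: 1114.

1114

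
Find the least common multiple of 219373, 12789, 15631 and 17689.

219373 = 7² · 11² · 37; 12789 = 3² · 7² · 29; 15631 = 7² · 11 · 29; 17689 = 7² · 19²
lcm takes max exponent of each prime: 3² · 7² · 11² · 19² · 29 · 37 = 20669543433

20669543433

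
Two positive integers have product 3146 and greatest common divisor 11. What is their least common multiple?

gcd·lcm = product, so lcm = 3146/11 = 286.

286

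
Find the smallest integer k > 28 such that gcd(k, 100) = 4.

32

gcd(k, 100) = 4 forces 4 | k; write k = 4s. Then gcd(4s, 4·25) = 4·gcd(s, 25), so need gcd(s, 25) = 1.
4s > 28 gives s ≥ 8. The least s ≥ 8 coprime to 25 is 8, so k = 4·8 = 32.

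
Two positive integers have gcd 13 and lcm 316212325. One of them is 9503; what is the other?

Using mn = gcd(m,n)·lcm(m,n) = 13·316212325 = 4110760225, we get n = 4110760225/9503 = 432575.

432575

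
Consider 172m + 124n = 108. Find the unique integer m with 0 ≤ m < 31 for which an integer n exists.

10

Euclid: 172 = 1·124 + 48; 124 = 2·48 + 28; 48 = 1·28 + 20; 28 = 1·20 + 8; 20 = 2·8 + 4; 8 = 2·4 + 0 → gcd = 4; 108 = 4·27.
Back-substitution yields 172·(13) + 124·(-18) = 4, so one solution is m = 13·27 = 351, n = -18·27 = -486.
Solutions in m differ by 124/4 = 31; the one in [0, 31) is 351 mod 31 = 10.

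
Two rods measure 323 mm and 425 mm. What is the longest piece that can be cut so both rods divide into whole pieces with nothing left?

17

323 = 17 · 19
425 = 5² · 17
Common: 17 = 17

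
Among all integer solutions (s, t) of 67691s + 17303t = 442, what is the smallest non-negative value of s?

gcd(67691, 17303) = 13 (Euclid: 67691 = 3·17303 + 15782; 17303 = 1·15782 + 1521; 15782 = 10·1521 + 572; 1521 = 2·572 + 377; 572 = 1·377 + 195; 377 = 1·195 + 182; 195 = 1·182 + 13; 182 = 14·13 + 0), and 13 | 442.
Extended Euclid: 67691·(91) + 17303·(-356) = 13. Scale by 34: s₀ = 3094.
General solution s = s₀ + 1331k; reducing mod 1331 gives s = 432 (and t = -1690).

432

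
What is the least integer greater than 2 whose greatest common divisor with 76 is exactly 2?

6

Multiples of 2 above 2: 2·2, 2·3, … . Need the cofactor coprime to 76/2 = 38.
Checking s = 2, 3, … the first with gcd(s, 38) = 1 is s = 3, giving 6.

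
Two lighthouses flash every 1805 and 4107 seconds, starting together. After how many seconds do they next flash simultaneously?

gcd first: 4107 = 2·1805 + 497; 1805 = 3·497 + 314; 497 = 1·314 + 183; 314 = 1·183 + 131; 183 = 1·131 + 52; 131 = 2·52 + 27; 52 = 1·27 + 25; 27 = 1·25 + 2; 25 = 12·2 + 1; 2 = 2·1 + 0 → gcd = 1
lcm = 1805·4107/gcd = 7413135/1 = 7413135

7413135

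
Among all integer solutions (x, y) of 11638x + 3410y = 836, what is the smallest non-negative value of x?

112

Euclid: 11638 = 3·3410 + 1408; 3410 = 2·1408 + 594; 1408 = 2·594 + 220; 594 = 2·220 + 154; 220 = 1·154 + 66; 154 = 2·66 + 22; 66 = 3·22 + 0 → gcd = 22; 836 = 22·38.
Back-substitution yields 11638·(-46) + 3410·(157) = 22, so one solution is x = -46·38 = -1748, y = 157·38 = 5966.
Solutions in x differ by 3410/22 = 155; the one in [0, 155) is -1748 mod 155 = 112.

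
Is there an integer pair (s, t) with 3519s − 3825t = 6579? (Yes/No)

By Bézout, 3519s − 3825t = 6579 has integer solutions iff gcd(3519, 3825) | 6579.
Euclid: 3825 = 1·3519 + 306; 3519 = 11·306 + 153; 306 = 2·153 + 0. gcd = 153; 6579 mod 153 = 0. Yes.

Yes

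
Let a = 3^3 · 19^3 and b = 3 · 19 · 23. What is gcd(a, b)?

57

min exponent per shared prime: 3 · 19 = 57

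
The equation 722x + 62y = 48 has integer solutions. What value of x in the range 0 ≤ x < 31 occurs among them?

Reduce mod 62: 722x ≡ 48 (mod 62). With g = gcd(722, 62) = 2 dividing 48, divide through: 361x ≡ 24 (mod 31).
Since gcd(361, 31) = 1, x ≡ 24·(361)⁻¹ ≡ 26 (mod 31). Smallest non-negative: 26.

26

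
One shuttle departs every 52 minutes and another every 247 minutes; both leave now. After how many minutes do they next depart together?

gcd first: 247 = 4·52 + 39; 52 = 1·39 + 13; 39 = 3·13 + 0 → gcd = 13
lcm = 52·247/gcd = 12844/13 = 988

988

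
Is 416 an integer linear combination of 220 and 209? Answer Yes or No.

By Bézout, 220x + 209y = 416 has integer solutions iff gcd(220, 209) | 416.
Euclid: 220 = 1·209 + 11; 209 = 19·11 + 0. gcd = 11; 416 mod 11 = 9. No.

No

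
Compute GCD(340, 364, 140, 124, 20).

gcd(340, 364): 364 = 1·340 + 24; 340 = 14·24 + 4; 24 = 6·4 + 0 → 4
gcd(4, 140): 140 = 35·4 + 0 → 4
gcd(4, 124): 124 = 31·4 + 0 → 4
gcd(4, 20): 20 = 5·4 + 0 → 4

4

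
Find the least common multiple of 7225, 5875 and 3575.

242796125

7225 = 5² · 17²; 5875 = 5³ · 47; 3575 = 5² · 11 · 13
lcm takes max exponent of each prime: 5³ · 11 · 13 · 17² · 47 = 242796125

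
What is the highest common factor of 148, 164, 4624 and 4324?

gcd(148, 164): 164 = 1·148 + 16; 148 = 9·16 + 4; 16 = 4·4 + 0 → 4
gcd(4, 4624): 4624 = 1156·4 + 0 → 4
gcd(4, 4324): 4324 = 1081·4 + 0 → 4

4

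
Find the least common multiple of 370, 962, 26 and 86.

lcm(370, 962) = 370·962/gcd = 355940/74 = 4810
lcm(4810, 26) = 4810·26/gcd = 125060/26 = 4810
lcm(4810, 86) = 4810·86/gcd = 413660/2 = 206830

206830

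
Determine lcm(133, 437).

3059

gcd first: 437 = 3·133 + 38; 133 = 3·38 + 19; 38 = 2·19 + 0 → gcd = 19
lcm = 133·437/gcd = 58121/19 = 3059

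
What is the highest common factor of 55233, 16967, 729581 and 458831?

361

gcd(55233, 16967): 55233 = 3·16967 + 4332; 16967 = 3·4332 + 3971; 4332 = 1·3971 + 361; 3971 = 11·361 + 0 → 361
gcd(361, 729581): 729581 = 2021·361 + 0 → 361
gcd(361, 458831): 458831 = 1271·361 + 0 → 361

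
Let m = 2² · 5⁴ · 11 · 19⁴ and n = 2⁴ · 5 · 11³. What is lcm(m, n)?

max exponent per prime: 2⁴ · 5⁴ · 11³ · 19⁴ = 1734572510000

1734572510000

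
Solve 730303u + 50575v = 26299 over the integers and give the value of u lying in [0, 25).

8

gcd(730303, 50575) = 2023 (Euclid: 730303 = 14·50575 + 22253; 50575 = 2·22253 + 6069; 22253 = 3·6069 + 4046; 6069 = 1·4046 + 2023; 4046 = 2·2023 + 0), and 2023 | 26299.
Extended Euclid: 730303·(-9) + 50575·(130) = 2023. Scale by 13: u₀ = -117.
General solution u = u₀ + 25t; reducing mod 25 gives u = 8 (and v = -115).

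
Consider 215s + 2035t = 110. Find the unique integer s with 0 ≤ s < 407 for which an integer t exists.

275

Reduce mod 2035: 215s ≡ 110 (mod 2035). With g = gcd(215, 2035) = 5 dividing 110, divide through: 43s ≡ 22 (mod 407).
Since gcd(43, 407) = 1, s ≡ 22·(43)⁻¹ ≡ 275 (mod 407). Smallest non-negative: 275.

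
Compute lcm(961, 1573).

961 = 31²; 1573 = 11² · 13
max exponents: 11² · 13 · 31² = 1511653

1511653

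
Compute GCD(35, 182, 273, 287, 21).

gcd(35, 182): 182 = 5·35 + 7; 35 = 5·7 + 0 → 7
gcd(7, 273): 273 = 39·7 + 0 → 7
gcd(7, 287): 287 = 41·7 + 0 → 7
gcd(7, 21): 21 = 3·7 + 0 → 7

7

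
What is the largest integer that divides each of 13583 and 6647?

289

Euclid: 13583 = 2·6647 + 289; 6647 = 23·289 + 0. Last nonzero remainder: 289.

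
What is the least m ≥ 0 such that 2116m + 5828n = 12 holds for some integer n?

482

gcd(2116, 5828) = 4 (Euclid: 5828 = 2·2116 + 1596; 2116 = 1·1596 + 520; 1596 = 3·520 + 36; 520 = 14·36 + 16; 36 = 2·16 + 4; 16 = 4·4 + 0), and 4 | 12.
Extended Euclid: 2116·(-325) + 5828·(118) = 4. Scale by 3: m₀ = -975.
General solution m = m₀ + 1457t; reducing mod 1457 gives m = 482 (and n = -175).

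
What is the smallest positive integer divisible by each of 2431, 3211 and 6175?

2431 = 11 · 13 · 17; 3211 = 13² · 19; 6175 = 5² · 13 · 19
lcm takes max exponent of each prime: 5² · 11 · 13² · 17 · 19 = 15011425

15011425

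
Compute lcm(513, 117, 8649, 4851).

513 = 3³ · 19; 117 = 3² · 13; 8649 = 3² · 31²; 4851 = 3² · 7² · 11
lcm takes max exponent of each prime: 3³ · 7² · 11 · 13 · 19 · 31² = 3454401951

3454401951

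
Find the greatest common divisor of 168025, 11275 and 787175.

168025 = 5² · 11 · 13 · 47; 11275 = 5² · 11 · 41; 787175 = 5² · 23 · 37²
gcd takes min exponent of each prime: 5² = 25

25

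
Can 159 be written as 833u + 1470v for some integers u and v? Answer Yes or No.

gcd(833, 1470): 1470 = 1·833 + 637; 833 = 1·637 + 196; 637 = 3·196 + 49; 196 = 4·49 + 0 → 49
49 does not divide 159, so a solution does not exist.

No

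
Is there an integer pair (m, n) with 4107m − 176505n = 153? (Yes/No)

By Bézout, 4107m − 176505n = 153 has integer solutions iff gcd(4107, 176505) | 153.
Euclid: 176505 = 42·4107 + 4011; 4107 = 1·4011 + 96; 4011 = 41·96 + 75; 96 = 1·75 + 21; 75 = 3·21 + 12; 21 = 1·12 + 9; 12 = 1·9 + 3; 9 = 3·3 + 0. gcd = 3; 153 mod 3 = 0. Yes.

Yes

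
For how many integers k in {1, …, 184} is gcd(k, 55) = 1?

135

Prime factors of 55: 5, 11. Count integers ≤ 184 divisible by none of them.
By inclusion–exclusion: 184 − ⌊184/5⌋ − ⌊184/11⌋ + ⌊184/55⌋ = 135.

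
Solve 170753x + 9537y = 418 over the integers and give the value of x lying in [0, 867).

Reduce mod 9537: 170753x ≡ 418 (mod 9537). With g = gcd(170753, 9537) = 11 dividing 418, divide through: 15523x ≡ 38 (mod 867).
Since gcd(15523, 867) = 1, x ≡ 38·(15523)⁻¹ ≡ 104 (mod 867). Smallest non-negative: 104.

104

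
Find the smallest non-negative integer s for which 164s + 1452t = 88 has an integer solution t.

gcd(164, 1452) = 4 (Euclid: 1452 = 8·164 + 140; 164 = 1·140 + 24; 140 = 5·24 + 20; 24 = 1·20 + 4; 20 = 5·4 + 0), and 4 | 88.
Extended Euclid: 164·(62) + 1452·(-7) = 4. Scale by 22: s₀ = 1364.
General solution s = s₀ + 363k; reducing mod 363 gives s = 275 (and t = -31).

275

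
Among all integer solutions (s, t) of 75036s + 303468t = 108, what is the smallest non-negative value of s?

Euclid: 303468 = 4·75036 + 3324; 75036 = 22·3324 + 1908; 3324 = 1·1908 + 1416; 1908 = 1·1416 + 492; 1416 = 2·492 + 432; 492 = 1·432 + 60; 432 = 7·60 + 12; 60 = 5·12 + 0 → gcd = 12; 108 = 12·9.
Back-substitution yields 75036·(-4930) + 303468·(1219) = 12, so one solution is s = -4930·9 = -44370, t = 1219·9 = 10971.
Solutions in s differ by 303468/12 = 25289; the one in [0, 25289) is -44370 mod 25289 = 6208.

6208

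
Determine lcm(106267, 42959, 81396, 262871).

3416271516

106267 = 7 · 17 · 19 · 47; 42959 = 7 · 17 · 19²; 81396 = 2² · 3² · 7 · 17 · 19; 262871 = 7 · 17 · 47²
lcm takes max exponent of each prime: 2² · 3² · 7 · 17 · 19² · 47² = 3416271516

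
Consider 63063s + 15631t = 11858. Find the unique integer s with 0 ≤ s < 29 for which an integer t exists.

gcd(63063, 15631) = 539 (Euclid: 63063 = 4·15631 + 539; 15631 = 29·539 + 0), and 539 | 11858.
Extended Euclid: 63063·(1) + 15631·(-4) = 539. Scale by 22: s₀ = 22.
General solution s = s₀ + 29k; reducing mod 29 gives s = 22 (and t = -88).

22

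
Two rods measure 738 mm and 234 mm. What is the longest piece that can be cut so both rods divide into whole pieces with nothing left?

18

738 = 2 · 3² · 41
234 = 2 · 3² · 13
Common: 2 · 3² = 18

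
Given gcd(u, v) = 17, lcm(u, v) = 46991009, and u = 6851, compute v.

116603

Using uv = gcd(u,v)·lcm(u,v) = 17·46991009 = 798847153, we get v = 798847153/6851 = 116603.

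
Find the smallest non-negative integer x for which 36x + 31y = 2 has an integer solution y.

19

gcd(36, 31) = 1 (Euclid: 36 = 1·31 + 5; 31 = 6·5 + 1; 5 = 5·1 + 0), and 1 | 2.
Extended Euclid: 36·(-6) + 31·(7) = 1. Scale by 2: x₀ = -12.
General solution x = x₀ + 31t; reducing mod 31 gives x = 19 (and y = -22).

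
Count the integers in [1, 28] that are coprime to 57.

Prime factors of 57: 3, 19. Count integers ≤ 28 divisible by none of them.
By inclusion–exclusion: 28 − ⌊28/3⌋ − ⌊28/19⌋ + ⌊28/57⌋ = 18.

18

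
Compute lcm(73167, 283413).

73167 = 3 · 29³; 283413 = 3 · 13³ · 43
max exponents: 3 · 13³ · 29³ · 43 = 6912159657

6912159657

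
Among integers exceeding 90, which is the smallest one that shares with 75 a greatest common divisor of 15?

75 = 15·5. Any x with gcd(x, 75) = 15 is a multiple of 15, say 15s, with s coprime to 5.
Need s > 90/15, so s ≥ 7. First s ≥ 7 with gcd(s, 5) = 1 is s = 7. Thus x = 15·7 = 105.

105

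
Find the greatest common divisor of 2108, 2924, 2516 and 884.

2108 = 2² · 17 · 31; 2924 = 2² · 17 · 43; 2516 = 2² · 17 · 37; 884 = 2² · 13 · 17
gcd takes min exponent of each prime: 2² · 17 = 68

68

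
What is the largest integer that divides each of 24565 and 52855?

5

Euclid: 52855 = 2·24565 + 3725; 24565 = 6·3725 + 2215; 3725 = 1·2215 + 1510; 2215 = 1·1510 + 705; 1510 = 2·705 + 100; 705 = 7·100 + 5; 100 = 20·5 + 0. Last nonzero remainder: 5.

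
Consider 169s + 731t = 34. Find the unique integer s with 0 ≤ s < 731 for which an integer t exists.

gcd(169, 731) = 1 (Euclid: 731 = 4·169 + 55; 169 = 3·55 + 4; 55 = 13·4 + 3; 4 = 1·3 + 1; 3 = 3·1 + 0), and 1 | 34.
Extended Euclid: 169·(186) + 731·(-43) = 1. Scale by 34: s₀ = 6324.
General solution s = s₀ + 731k; reducing mod 731 gives s = 476 (and t = -110).

476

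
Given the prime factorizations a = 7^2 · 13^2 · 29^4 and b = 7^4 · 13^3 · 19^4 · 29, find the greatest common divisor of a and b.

min exponent per shared prime: 7^2 · 13^2 · 29 = 240149

240149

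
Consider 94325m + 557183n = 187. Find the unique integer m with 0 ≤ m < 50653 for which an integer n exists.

15571

Reduce mod 557183: 94325m ≡ 187 (mod 557183). With g = gcd(94325, 557183) = 11 dividing 187, divide through: 8575m ≡ 17 (mod 50653).
Since gcd(8575, 50653) = 1, m ≡ 17·(8575)⁻¹ ≡ 15571 (mod 50653). Smallest non-negative: 15571.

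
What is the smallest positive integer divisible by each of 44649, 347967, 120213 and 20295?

2811916107495

44649 = 3² · 11² · 41; 347967 = 3² · 23 · 41²; 120213 = 3² · 19² · 37; 20295 = 3² · 5 · 11 · 41
lcm takes max exponent of each prime: 3² · 5 · 11² · 19² · 23 · 37 · 41² = 2811916107495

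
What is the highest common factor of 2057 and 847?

121

2057 = 11² · 17
847 = 7 · 11²
Common: 11² = 121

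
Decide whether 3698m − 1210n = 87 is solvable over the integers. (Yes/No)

gcd(3698, 1210): 3698 = 3·1210 + 68; 1210 = 17·68 + 54; 68 = 1·54 + 14; 54 = 3·14 + 12; 14 = 1·12 + 2; 12 = 6·2 + 0 → 2
2 does not divide 87, so a solution does not exist.

No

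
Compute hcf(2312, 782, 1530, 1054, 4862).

2312 = 2³ · 17²; 782 = 2 · 17 · 23; 1530 = 2 · 3² · 5 · 17; 1054 = 2 · 17 · 31; 4862 = 2 · 11 · 13 · 17
gcd takes min exponent of each prime: 2 · 17 = 34

34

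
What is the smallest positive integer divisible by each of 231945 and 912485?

231945 = 3 · 5 · 7 · 47²; 912485 = 5 · 7 · 29² · 31
max exponents: 3 · 5 · 7 · 29² · 31 · 47² = 6047038095

6047038095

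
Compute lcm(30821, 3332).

123284

gcd first: 30821 = 9·3332 + 833; 3332 = 4·833 + 0 → gcd = 833
lcm = 30821·3332/gcd = 102695572/833 = 123284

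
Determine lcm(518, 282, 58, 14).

2118102

518 = 2 · 7 · 37; 282 = 2 · 3 · 47; 58 = 2 · 29; 14 = 2 · 7
lcm takes max exponent of each prime: 2 · 3 · 7 · 29 · 37 · 47 = 2118102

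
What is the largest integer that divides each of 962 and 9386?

26

Euclid: 9386 = 9·962 + 728; 962 = 1·728 + 234; 728 = 3·234 + 26; 234 = 9·26 + 0. Last nonzero remainder: 26.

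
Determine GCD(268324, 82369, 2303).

268324 = 2² · 7² · 37²; 82369 = 7² · 41²; 2303 = 7² · 47
gcd takes min exponent of each prime: 7² = 49

49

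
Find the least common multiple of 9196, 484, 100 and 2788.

9196 = 2² · 11² · 19; 484 = 2² · 11²; 100 = 2² · 5²; 2788 = 2² · 17 · 41
lcm takes max exponent of each prime: 2² · 5² · 11² · 17 · 19 · 41 = 160240300

160240300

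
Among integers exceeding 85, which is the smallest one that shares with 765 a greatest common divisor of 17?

Multiples of 17 above 85: 17·6, 17·7, … . Need the cofactor coprime to 765/17 = 45.
Checking s = 6, 7, … the first with gcd(s, 45) = 1 is s = 7, giving 119.

119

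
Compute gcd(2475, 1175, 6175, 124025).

gcd(2475, 1175): 2475 = 2·1175 + 125; 1175 = 9·125 + 50; 125 = 2·50 + 25; 50 = 2·25 + 0 → 25
gcd(25, 6175): 6175 = 247·25 + 0 → 25
gcd(25, 124025): 124025 = 4961·25 + 0 → 25

25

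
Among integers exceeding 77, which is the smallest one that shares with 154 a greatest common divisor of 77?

231

gcd(a, 154) = 77 forces 77 | a; write a = 77s. Then gcd(77s, 77·2) = 77·gcd(s, 2), so need gcd(s, 2) = 1.
77s > 77 gives s ≥ 2. The least s ≥ 2 coprime to 2 is 3, so a = 77·3 = 231.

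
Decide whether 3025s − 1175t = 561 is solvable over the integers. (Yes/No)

No

By Bézout, 3025s − 1175t = 561 has integer solutions iff gcd(3025, 1175) | 561.
Euclid: 3025 = 2·1175 + 675; 1175 = 1·675 + 500; 675 = 1·500 + 175; 500 = 2·175 + 150; 175 = 1·150 + 25; 150 = 6·25 + 0. gcd = 25; 561 mod 25 = 11. No.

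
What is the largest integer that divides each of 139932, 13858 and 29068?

gcd(139932, 13858): 139932 = 10·13858 + 1352; 13858 = 10·1352 + 338; 1352 = 4·338 + 0 → 338
gcd(338, 29068): 29068 = 86·338 + 0 → 338

338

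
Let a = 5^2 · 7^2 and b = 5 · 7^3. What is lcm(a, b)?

8575

max exponent per prime: 5^2 · 7^3 = 8575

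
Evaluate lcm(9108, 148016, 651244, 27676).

9108 = 2² · 3² · 11 · 23; 148016 = 2⁴ · 11 · 29²; 651244 = 2² · 11 · 19² · 41; 27676 = 2² · 11 · 17 · 37
lcm takes max exponent of each prime: 2⁴ · 3² · 11 · 17 · 19² · 23 · 29² · 37 · 41 = 285246755397648

285246755397648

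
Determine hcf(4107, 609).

3

4107 = 3 · 37²
609 = 3 · 7 · 29
Common: 3 = 3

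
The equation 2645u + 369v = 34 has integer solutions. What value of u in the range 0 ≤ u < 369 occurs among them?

Euclid: 2645 = 7·369 + 62; 369 = 5·62 + 59; 62 = 1·59 + 3; 59 = 19·3 + 2; 3 = 1·2 + 1; 2 = 2·1 + 0 → gcd = 1; 34 = 1·34.
Back-substitution yields 2645·(125) + 369·(-896) = 1, so one solution is u = 125·34 = 4250, v = -896·34 = -30464.
Solutions in u differ by 369/1 = 369; the one in [0, 369) is 4250 mod 369 = 191.

191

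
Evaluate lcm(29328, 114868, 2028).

17919408

29328 = 2⁴ · 3 · 13 · 47; 114868 = 2² · 13 · 47²; 2028 = 2² · 3 · 13²
lcm takes max exponent of each prime: 2⁴ · 3 · 13² · 47² = 17919408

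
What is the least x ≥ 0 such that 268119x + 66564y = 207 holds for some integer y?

Euclid: 268119 = 4·66564 + 1863; 66564 = 35·1863 + 1359; 1863 = 1·1359 + 504; 1359 = 2·504 + 351; 504 = 1·351 + 153; 351 = 2·153 + 45; 153 = 3·45 + 18; 45 = 2·18 + 9; 18 = 2·9 + 0 → gcd = 9; 207 = 9·23.
Back-substitution yields 268119·(-3037) + 66564·(12233) = 9, so one solution is x = -3037·23 = -69851, y = 12233·23 = 281359.
Solutions in x differ by 66564/9 = 7396; the one in [0, 7396) is -69851 mod 7396 = 4109.

4109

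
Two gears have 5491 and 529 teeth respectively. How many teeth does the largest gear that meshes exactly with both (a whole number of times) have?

1

5491 = 17² · 19
529 = 23²
Common: 1 = 1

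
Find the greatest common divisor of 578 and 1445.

578 = 2 · 17²
1445 = 5 · 17²
Common: 17² = 289

289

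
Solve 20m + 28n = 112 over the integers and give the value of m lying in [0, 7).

gcd(20, 28) = 4 (Euclid: 28 = 1·20 + 8; 20 = 2·8 + 4; 8 = 2·4 + 0), and 4 | 112.
Extended Euclid: 20·(3) + 28·(-2) = 4. Scale by 28: m₀ = 84.
General solution m = m₀ + 7t; reducing mod 7 gives m = 0 (and n = 4).

0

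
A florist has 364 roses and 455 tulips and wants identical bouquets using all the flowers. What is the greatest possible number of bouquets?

91

Euclid: 455 = 1·364 + 91; 364 = 4·91 + 0. Last nonzero remainder: 91.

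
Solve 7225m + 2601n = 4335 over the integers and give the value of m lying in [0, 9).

6

Euclid: 7225 = 2·2601 + 2023; 2601 = 1·2023 + 578; 2023 = 3·578 + 289; 578 = 2·289 + 0 → gcd = 289; 4335 = 289·15.
Back-substitution yields 7225·(4) + 2601·(-11) = 289, so one solution is m = 4·15 = 60, n = -11·15 = -165.
Solutions in m differ by 2601/289 = 9; the one in [0, 9) is 60 mod 9 = 6.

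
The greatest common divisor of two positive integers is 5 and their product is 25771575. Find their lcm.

5154315

For any two positive integers, gcd × lcm equals their product. Hence lcm = 25771575 / 5 = 5154315.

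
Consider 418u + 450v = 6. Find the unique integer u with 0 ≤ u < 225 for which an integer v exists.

42

gcd(418, 450) = 2 (Euclid: 450 = 1·418 + 32; 418 = 13·32 + 2; 32 = 16·2 + 0), and 2 | 6.
Extended Euclid: 418·(14) + 450·(-13) = 2. Scale by 3: u₀ = 42.
General solution u = u₀ + 225t; reducing mod 225 gives u = 42 (and v = -39).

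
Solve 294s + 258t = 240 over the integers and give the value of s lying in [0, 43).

21

Reduce mod 258: 294s ≡ 240 (mod 258). With g = gcd(294, 258) = 6 dividing 240, divide through: 49s ≡ 40 (mod 43).
Since gcd(49, 43) = 1, s ≡ 40·(49)⁻¹ ≡ 21 (mod 43). Smallest non-negative: 21.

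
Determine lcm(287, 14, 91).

7462

287 = 7 · 41; 14 = 2 · 7; 91 = 7 · 13
lcm takes max exponent of each prime: 2 · 7 · 13 · 41 = 7462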